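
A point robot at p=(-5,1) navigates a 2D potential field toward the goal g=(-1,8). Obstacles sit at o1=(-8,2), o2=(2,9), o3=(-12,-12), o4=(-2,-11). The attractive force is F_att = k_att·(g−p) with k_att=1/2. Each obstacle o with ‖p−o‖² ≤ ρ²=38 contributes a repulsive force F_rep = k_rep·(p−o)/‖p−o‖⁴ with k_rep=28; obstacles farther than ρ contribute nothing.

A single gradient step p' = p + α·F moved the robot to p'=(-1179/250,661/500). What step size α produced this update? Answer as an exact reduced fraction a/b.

α = 1/10

F_att = 1/2·(g−p) = 1/2·(4,7) = (2.0000,3.5000)
o1: d²=10 ≤ ρ²=38; F_rep = 28·(3,-1)/10² = (0.8400,-0.2800)
o2: d²=113 > ρ²=38 → inactive
o3: d²=218 > ρ²=38 → inactive
o4: d²=153 > ρ²=38 → inactive
F = F_att + ΣF_rep = (2.8400,3.2200)
Δp = p'−p = (0.2840,0.3220); α = Δx/Fx = (71/250) / (71/25) = 1/10
check: Δy/Fy = (161/500) / (161/50) = 1/10 ✓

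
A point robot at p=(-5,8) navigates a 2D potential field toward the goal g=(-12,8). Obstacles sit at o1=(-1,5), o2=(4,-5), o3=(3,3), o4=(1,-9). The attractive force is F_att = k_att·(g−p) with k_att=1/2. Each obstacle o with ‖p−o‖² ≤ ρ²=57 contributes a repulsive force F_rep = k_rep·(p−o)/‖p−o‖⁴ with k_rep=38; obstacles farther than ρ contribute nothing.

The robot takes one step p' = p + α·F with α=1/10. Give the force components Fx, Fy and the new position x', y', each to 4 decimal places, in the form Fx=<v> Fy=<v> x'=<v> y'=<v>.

Fx=-3.7432 Fy=0.1824 x'=-5.3743 y'=8.0182

F_att = 1/2·(g−p) = 1/2·(-7,0) = (-3.5000,0.0000)
o1: d²=25 ≤ ρ²=57; F_rep = 38·(-4,3)/25² = (-0.2432,0.1824)
o2: d²=250 > ρ²=57 → inactive
o3: d²=89 > ρ²=57 → inactive
o4: d²=325 > ρ²=57 → inactive
F = F_att + ΣF_rep = (-3.7432,0.1824)
p' = p + 1/10·F = (-5.3743,8.0182)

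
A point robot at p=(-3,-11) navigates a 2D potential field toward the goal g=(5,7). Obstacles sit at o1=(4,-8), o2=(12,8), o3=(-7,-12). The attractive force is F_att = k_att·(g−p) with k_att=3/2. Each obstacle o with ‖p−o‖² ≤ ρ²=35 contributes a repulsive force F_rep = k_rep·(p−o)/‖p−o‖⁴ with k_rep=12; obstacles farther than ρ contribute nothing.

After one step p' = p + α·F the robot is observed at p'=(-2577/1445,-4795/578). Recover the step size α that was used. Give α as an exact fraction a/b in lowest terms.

α = 1/10

F_att = 3/2·(g−p) = 3/2·(8,18) = (12.0000,27.0000)
o1: d²=58 > ρ²=35 → inactive
o2: d²=586 > ρ²=35 → inactive
o3: d²=17 ≤ ρ²=35; F_rep = 12·(4,1)/17² = (0.1661,0.0415)
F = F_att + ΣF_rep = (12.1661,27.0415)
Δp = p'−p = (1.2166,2.7042); α = Δx/Fx = (1758/1445) / (3516/289) = 1/10
check: Δy/Fy = (1563/578) / (7815/289) = 1/10 ✓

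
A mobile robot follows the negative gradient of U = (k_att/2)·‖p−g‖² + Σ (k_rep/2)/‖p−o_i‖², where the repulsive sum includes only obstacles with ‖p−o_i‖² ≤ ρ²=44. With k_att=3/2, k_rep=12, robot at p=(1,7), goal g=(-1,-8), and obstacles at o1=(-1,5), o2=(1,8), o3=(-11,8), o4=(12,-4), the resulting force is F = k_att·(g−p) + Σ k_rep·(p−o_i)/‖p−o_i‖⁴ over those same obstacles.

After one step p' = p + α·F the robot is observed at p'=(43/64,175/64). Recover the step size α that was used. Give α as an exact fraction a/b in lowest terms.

α = 1/8

F_att = 3/2·(g−p) = 3/2·(-2,-15) = (-3.0000,-22.5000)
o1: d²=8 ≤ ρ²=44; F_rep = 12·(2,2)/8² = (0.3750,0.3750)
o2: d²=1 ≤ ρ²=44; F_rep = 12·(0,-1)/1² = (0.0000,-12.0000)
o3: d²=145 > ρ²=44 → inactive
o4: d²=242 > ρ²=44 → inactive
F = F_att + ΣF_rep = (-2.6250,-34.1250)
Δp = p'−p = (-0.3281,-4.2656); α = Δx/Fx = (-21/64) / (-21/8) = 1/8
check: Δy/Fy = (-273/64) / (-273/8) = 1/8 ✓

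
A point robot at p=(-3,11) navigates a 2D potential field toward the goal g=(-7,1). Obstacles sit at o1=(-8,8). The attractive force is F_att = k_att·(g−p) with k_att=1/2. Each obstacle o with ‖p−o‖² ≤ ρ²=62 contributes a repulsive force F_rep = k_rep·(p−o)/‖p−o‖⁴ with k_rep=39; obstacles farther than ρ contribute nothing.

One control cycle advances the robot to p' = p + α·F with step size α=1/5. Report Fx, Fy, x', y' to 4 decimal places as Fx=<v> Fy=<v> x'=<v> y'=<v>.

Fx=-1.8313 Fy=-4.8988 x'=-3.3663 y'=10.0202

F_att = 1/2·(g−p) = 1/2·(-4,-10) = (-2.0000,-5.0000)
o1: d²=34 ≤ ρ²=62; F_rep = 39·(5,3)/34² = (0.1687,0.1012)
F = F_att + ΣF_rep = (-1.8313,-4.8988)
p' = p + 1/5·F = (-3.3663,10.0202)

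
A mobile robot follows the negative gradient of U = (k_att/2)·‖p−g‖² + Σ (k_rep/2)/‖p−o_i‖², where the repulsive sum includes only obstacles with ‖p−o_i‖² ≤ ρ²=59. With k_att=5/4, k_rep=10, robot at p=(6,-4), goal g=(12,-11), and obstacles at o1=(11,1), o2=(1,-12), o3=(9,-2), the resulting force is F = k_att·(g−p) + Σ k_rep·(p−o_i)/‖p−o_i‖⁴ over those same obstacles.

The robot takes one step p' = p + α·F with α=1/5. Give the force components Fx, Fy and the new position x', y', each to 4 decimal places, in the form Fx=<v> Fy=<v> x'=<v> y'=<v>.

F_att = 5/4·(g−p) = 5/4·(6,-7) = (7.5000,-8.7500)
o1: d²=50 ≤ ρ²=59; F_rep = 10·(-5,-5)/50² = (-0.0200,-0.0200)
o2: d²=89 > ρ²=59 → inactive
o3: d²=13 ≤ ρ²=59; F_rep = 10·(-3,-2)/13² = (-0.1775,-0.1183)
F = F_att + ΣF_rep = (7.3025,-8.8883)
p' = p + 1/5·F = (7.4605,-5.7777)

Fx=7.3025 Fy=-8.8883 x'=7.4605 y'=-5.7777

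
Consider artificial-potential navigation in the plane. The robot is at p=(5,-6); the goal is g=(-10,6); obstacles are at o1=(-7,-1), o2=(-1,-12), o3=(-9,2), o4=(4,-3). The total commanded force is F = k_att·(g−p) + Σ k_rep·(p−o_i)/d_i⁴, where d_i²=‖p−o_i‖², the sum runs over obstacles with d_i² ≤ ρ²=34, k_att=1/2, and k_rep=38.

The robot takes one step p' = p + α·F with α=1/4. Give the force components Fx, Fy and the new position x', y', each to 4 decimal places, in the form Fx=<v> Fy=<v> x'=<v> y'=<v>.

F_att = 1/2·(g−p) = 1/2·(-15,12) = (-7.5000,6.0000)
o1: d²=169 > ρ²=34 → inactive
o2: d²=72 > ρ²=34 → inactive
o3: d²=260 > ρ²=34 → inactive
o4: d²=10 ≤ ρ²=34; F_rep = 38·(1,-3)/10² = (0.3800,-1.1400)
F = F_att + ΣF_rep = (-7.1200,4.8600)
p' = p + 1/4·F = (3.2200,-4.7850)

Fx=-7.1200 Fy=4.8600 x'=3.2200 y'=-4.7850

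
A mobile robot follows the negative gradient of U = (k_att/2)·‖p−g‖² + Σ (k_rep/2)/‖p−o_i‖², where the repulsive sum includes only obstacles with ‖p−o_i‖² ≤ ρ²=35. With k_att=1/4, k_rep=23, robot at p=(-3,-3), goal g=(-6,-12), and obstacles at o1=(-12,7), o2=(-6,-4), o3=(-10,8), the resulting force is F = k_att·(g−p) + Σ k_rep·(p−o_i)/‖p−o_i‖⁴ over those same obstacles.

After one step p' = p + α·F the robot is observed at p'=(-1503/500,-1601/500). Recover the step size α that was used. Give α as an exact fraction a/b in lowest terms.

F_att = 1/4·(g−p) = 1/4·(-3,-9) = (-0.7500,-2.2500)
o1: d²=181 > ρ²=35 → inactive
o2: d²=10 ≤ ρ²=35; F_rep = 23·(3,1)/10² = (0.6900,0.2300)
o3: d²=170 > ρ²=35 → inactive
F = F_att + ΣF_rep = (-0.0600,-2.0200)
Δp = p'−p = (-0.0060,-0.2020); α = Δx/Fx = (-3/500) / (-3/50) = 1/10
check: Δy/Fy = (-101/500) / (-101/50) = 1/10 ✓

α = 1/10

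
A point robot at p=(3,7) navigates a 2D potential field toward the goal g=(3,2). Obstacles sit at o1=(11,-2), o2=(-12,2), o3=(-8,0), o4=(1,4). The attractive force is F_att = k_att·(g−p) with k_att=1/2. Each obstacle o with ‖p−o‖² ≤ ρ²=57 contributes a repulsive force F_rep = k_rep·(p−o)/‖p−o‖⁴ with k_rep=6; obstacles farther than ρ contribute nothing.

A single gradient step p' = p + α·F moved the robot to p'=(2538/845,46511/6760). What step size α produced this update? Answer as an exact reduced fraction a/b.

α = 1/20

F_att = 1/2·(g−p) = 1/2·(0,-5) = (0.0000,-2.5000)
o1: d²=145 > ρ²=57 → inactive
o2: d²=250 > ρ²=57 → inactive
o3: d²=170 > ρ²=57 → inactive
o4: d²=13 ≤ ρ²=57; F_rep = 6·(2,3)/13² = (0.0710,0.1065)
F = F_att + ΣF_rep = (0.0710,-2.3935)
Δp = p'−p = (0.0036,-0.1197); α = Δx/Fx = (3/845) / (12/169) = 1/20
check: Δy/Fy = (-809/6760) / (-809/338) = 1/20 ✓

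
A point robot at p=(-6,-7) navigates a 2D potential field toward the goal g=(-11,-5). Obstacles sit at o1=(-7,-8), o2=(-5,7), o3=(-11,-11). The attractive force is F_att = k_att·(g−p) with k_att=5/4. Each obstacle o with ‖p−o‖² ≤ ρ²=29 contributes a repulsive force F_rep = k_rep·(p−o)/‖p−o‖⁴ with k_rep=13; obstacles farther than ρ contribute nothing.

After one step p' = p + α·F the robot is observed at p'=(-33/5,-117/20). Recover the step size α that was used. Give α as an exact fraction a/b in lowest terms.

α = 1/5

F_att = 5/4·(g−p) = 5/4·(-5,2) = (-6.2500,2.5000)
o1: d²=2 ≤ ρ²=29; F_rep = 13·(1,1)/2² = (3.2500,3.2500)
o2: d²=197 > ρ²=29 → inactive
o3: d²=41 > ρ²=29 → inactive
F = F_att + ΣF_rep = (-3.0000,5.7500)
Δp = p'−p = (-0.6000,1.1500); α = Δx/Fx = (-3/5) / (-3) = 1/5
check: Δy/Fy = (23/20) / (23/4) = 1/5 ✓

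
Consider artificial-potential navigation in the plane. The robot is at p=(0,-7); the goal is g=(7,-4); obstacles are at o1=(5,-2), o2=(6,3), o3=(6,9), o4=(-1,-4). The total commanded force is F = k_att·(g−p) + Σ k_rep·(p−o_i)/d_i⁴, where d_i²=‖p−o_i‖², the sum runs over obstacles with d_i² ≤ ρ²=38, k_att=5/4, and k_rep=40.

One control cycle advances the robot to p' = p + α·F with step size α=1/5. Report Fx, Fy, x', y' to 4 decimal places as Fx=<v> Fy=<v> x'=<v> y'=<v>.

F_att = 5/4·(g−p) = 5/4·(7,3) = (8.7500,3.7500)
o1: d²=50 > ρ²=38 → inactive
o2: d²=136 > ρ²=38 → inactive
o3: d²=292 > ρ²=38 → inactive
o4: d²=10 ≤ ρ²=38; F_rep = 40·(1,-3)/10² = (0.4000,-1.2000)
F = F_att + ΣF_rep = (9.1500,2.5500)
p' = p + 1/5·F = (1.8300,-6.4900)

Fx=9.1500 Fy=2.5500 x'=1.8300 y'=-6.4900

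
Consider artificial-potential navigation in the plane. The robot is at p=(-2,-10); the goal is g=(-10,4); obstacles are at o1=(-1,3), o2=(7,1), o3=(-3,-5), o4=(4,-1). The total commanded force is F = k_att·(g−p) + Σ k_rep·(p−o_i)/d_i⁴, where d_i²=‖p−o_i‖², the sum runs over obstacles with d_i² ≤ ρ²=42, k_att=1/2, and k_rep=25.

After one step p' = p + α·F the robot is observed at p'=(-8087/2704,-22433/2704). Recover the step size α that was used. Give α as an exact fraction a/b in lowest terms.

α = 1/4

F_att = 1/2·(g−p) = 1/2·(-8,14) = (-4.0000,7.0000)
o1: d²=170 > ρ²=42 → inactive
o2: d²=202 > ρ²=42 → inactive
o3: d²=26 ≤ ρ²=42; F_rep = 25·(1,-5)/26² = (0.0370,-0.1849)
o4: d²=117 > ρ²=42 → inactive
F = F_att + ΣF_rep = (-3.9630,6.8151)
Δp = p'−p = (-0.9908,1.7038); α = Δx/Fx = (-2679/2704) / (-2679/676) = 1/4
check: Δy/Fy = (4607/2704) / (4607/676) = 1/4 ✓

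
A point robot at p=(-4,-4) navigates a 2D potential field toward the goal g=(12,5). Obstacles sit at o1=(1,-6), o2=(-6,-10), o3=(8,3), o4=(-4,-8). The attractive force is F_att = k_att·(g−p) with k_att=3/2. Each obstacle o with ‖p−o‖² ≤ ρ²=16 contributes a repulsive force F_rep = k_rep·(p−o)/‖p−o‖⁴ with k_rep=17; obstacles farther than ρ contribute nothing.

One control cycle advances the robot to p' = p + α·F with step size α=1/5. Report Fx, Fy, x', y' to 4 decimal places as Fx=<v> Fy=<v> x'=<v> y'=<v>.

F_att = 3/2·(g−p) = 3/2·(16,9) = (24.0000,13.5000)
o1: d²=29 > ρ²=16 → inactive
o2: d²=40 > ρ²=16 → inactive
o3: d²=193 > ρ²=16 → inactive
o4: d²=16 ≤ ρ²=16; F_rep = 17·(0,4)/16² = (0.0000,0.2656)
F = F_att + ΣF_rep = (24.0000,13.7656)
p' = p + 1/5·F = (0.8000,-1.2469)

Fx=24.0000 Fy=13.7656 x'=0.8000 y'=-1.2469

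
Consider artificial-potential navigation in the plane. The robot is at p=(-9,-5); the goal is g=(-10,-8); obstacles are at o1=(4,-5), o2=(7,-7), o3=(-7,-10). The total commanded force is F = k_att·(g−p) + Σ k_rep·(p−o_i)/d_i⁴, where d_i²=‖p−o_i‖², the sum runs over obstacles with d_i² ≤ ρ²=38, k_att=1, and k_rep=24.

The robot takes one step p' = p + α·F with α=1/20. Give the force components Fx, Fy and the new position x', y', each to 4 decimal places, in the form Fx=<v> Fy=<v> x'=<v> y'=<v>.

F_att = 1·(g−p) = 1·(-1,-3) = (-1.0000,-3.0000)
o1: d²=169 > ρ²=38 → inactive
o2: d²=260 > ρ²=38 → inactive
o3: d²=29 ≤ ρ²=38; F_rep = 24·(-2,5)/29² = (-0.0571,0.1427)
F = F_att + ΣF_rep = (-1.0571,-2.8573)
p' = p + 1/20·F = (-9.0529,-5.1429)

Fx=-1.0571 Fy=-2.8573 x'=-9.0529 y'=-5.1429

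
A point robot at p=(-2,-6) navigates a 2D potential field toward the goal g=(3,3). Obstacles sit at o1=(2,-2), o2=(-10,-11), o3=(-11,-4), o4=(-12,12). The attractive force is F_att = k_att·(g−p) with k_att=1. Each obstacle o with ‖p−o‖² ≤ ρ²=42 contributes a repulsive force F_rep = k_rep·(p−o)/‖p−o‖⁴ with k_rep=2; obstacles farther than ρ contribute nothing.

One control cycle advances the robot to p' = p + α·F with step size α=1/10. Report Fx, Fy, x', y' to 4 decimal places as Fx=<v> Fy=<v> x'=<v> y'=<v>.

F_att = 1·(g−p) = 1·(5,9) = (5.0000,9.0000)
o1: d²=32 ≤ ρ²=42; F_rep = 2·(-4,-4)/32² = (-0.0078,-0.0078)
o2: d²=89 > ρ²=42 → inactive
o3: d²=85 > ρ²=42 → inactive
o4: d²=424 > ρ²=42 → inactive
F = F_att + ΣF_rep = (4.9922,8.9922)
p' = p + 1/10·F = (-1.5008,-5.1008)

Fx=4.9922 Fy=8.9922 x'=-1.5008 y'=-5.1008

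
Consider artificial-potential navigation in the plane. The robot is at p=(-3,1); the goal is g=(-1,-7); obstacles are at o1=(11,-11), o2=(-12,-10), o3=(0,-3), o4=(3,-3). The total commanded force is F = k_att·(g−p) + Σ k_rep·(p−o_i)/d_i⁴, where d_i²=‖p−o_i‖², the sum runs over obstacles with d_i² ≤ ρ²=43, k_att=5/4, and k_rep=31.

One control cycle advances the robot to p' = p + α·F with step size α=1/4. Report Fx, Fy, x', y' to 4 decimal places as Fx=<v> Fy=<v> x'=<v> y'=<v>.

Fx=2.3512 Fy=-9.8016 x'=-2.4122 y'=-1.4504

F_att = 5/4·(g−p) = 5/4·(2,-8) = (2.5000,-10.0000)
o1: d²=340 > ρ²=43 → inactive
o2: d²=202 > ρ²=43 → inactive
o3: d²=25 ≤ ρ²=43; F_rep = 31·(-3,4)/25² = (-0.1488,0.1984)
o4: d²=52 > ρ²=43 → inactive
F = F_att + ΣF_rep = (2.3512,-9.8016)
p' = p + 1/4·F = (-2.4122,-1.4504)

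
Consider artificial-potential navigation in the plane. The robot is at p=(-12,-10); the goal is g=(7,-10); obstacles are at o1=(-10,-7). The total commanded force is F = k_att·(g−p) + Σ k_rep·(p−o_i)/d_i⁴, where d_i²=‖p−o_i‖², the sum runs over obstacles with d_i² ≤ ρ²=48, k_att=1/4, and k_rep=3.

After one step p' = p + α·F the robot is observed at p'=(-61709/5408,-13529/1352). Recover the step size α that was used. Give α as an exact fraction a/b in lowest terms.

α = 1/8

F_att = 1/4·(g−p) = 1/4·(19,0) = (4.7500,0.0000)
o1: d²=13 ≤ ρ²=48; F_rep = 3·(-2,-3)/13² = (-0.0355,-0.0533)
F = F_att + ΣF_rep = (4.7145,-0.0533)
Δp = p'−p = (0.5893,-0.0067); α = Δx/Fx = (3187/5408) / (3187/676) = 1/8
check: Δy/Fy = (-9/1352) / (-9/169) = 1/8 ✓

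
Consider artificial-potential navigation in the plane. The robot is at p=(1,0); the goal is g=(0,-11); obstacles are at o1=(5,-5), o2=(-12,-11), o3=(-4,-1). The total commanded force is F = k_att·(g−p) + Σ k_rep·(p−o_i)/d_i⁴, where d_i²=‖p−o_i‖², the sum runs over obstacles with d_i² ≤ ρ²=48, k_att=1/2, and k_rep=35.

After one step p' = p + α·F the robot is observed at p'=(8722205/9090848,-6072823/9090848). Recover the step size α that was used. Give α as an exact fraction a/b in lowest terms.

α = 1/8

F_att = 1/2·(g−p) = 1/2·(-1,-11) = (-0.5000,-5.5000)
o1: d²=41 ≤ ρ²=48; F_rep = 35·(-4,5)/41² = (-0.0833,0.1041)
o2: d²=290 > ρ²=48 → inactive
o3: d²=26 ≤ ρ²=48; F_rep = 35·(5,1)/26² = (0.2589,0.0518)
F = F_att + ΣF_rep = (-0.3244,-5.3441)
Δp = p'−p = (-0.0406,-0.6680); α = Δx/Fx = (-368643/9090848) / (-368643/1136356) = 1/8
check: Δy/Fy = (-6072823/9090848) / (-6072823/1136356) = 1/8 ✓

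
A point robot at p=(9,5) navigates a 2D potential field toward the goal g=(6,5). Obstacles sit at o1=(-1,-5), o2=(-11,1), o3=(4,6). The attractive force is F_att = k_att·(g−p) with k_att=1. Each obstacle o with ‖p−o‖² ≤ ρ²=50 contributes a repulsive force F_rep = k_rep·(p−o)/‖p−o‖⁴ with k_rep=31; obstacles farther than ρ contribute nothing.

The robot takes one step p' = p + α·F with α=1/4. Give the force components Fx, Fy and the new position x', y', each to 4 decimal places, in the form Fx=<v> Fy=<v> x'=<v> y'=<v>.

F_att = 1·(g−p) = 1·(-3,0) = (-3.0000,0.0000)
o1: d²=200 > ρ²=50 → inactive
o2: d²=416 > ρ²=50 → inactive
o3: d²=26 ≤ ρ²=50; F_rep = 31·(5,-1)/26² = (0.2293,-0.0459)
F = F_att + ΣF_rep = (-2.7707,-0.0459)
p' = p + 1/4·F = (8.3073,4.9885)

Fx=-2.7707 Fy=-0.0459 x'=8.3073 y'=4.9885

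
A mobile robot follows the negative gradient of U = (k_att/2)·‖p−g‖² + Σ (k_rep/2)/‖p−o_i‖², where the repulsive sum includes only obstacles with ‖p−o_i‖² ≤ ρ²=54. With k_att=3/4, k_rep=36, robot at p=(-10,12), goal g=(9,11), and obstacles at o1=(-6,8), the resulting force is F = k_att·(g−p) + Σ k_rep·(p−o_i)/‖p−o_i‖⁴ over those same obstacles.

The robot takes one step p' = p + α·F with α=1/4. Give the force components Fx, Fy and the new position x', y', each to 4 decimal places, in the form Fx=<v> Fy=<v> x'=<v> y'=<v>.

F_att = 3/4·(g−p) = 3/4·(19,-1) = (14.2500,-0.7500)
o1: d²=32 ≤ ρ²=54; F_rep = 36·(-4,4)/32² = (-0.1406,0.1406)
F = F_att + ΣF_rep = (14.1094,-0.6094)
p' = p + 1/4·F = (-6.4727,11.8477)

Fx=14.1094 Fy=-0.6094 x'=-6.4727 y'=11.8477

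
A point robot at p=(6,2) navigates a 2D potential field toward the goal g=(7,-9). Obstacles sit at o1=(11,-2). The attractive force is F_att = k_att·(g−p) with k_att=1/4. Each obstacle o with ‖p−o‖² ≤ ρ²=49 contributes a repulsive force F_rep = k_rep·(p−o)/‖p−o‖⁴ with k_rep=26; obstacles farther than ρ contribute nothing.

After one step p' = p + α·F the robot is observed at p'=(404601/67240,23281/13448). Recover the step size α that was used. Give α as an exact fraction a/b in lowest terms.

F_att = 1/4·(g−p) = 1/4·(1,-11) = (0.2500,-2.7500)
o1: d²=41 ≤ ρ²=49; F_rep = 26·(-5,4)/41² = (-0.0773,0.0619)
F = F_att + ΣF_rep = (0.1727,-2.6881)
Δp = p'−p = (0.0173,-0.2688); α = Δx/Fx = (1161/67240) / (1161/6724) = 1/10
check: Δy/Fy = (-3615/13448) / (-18075/6724) = 1/10 ✓

α = 1/10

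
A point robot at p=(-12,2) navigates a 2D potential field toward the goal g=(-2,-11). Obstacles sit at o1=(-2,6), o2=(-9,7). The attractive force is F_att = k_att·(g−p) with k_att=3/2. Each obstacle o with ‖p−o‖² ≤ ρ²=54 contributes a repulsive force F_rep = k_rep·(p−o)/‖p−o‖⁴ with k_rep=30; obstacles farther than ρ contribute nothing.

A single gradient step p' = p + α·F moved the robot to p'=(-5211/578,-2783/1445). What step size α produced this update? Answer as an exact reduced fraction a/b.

F_att = 3/2·(g−p) = 3/2·(10,-13) = (15.0000,-19.5000)
o1: d²=116 > ρ²=54 → inactive
o2: d²=34 ≤ ρ²=54; F_rep = 30·(-3,-5)/34² = (-0.0779,-0.1298)
F = F_att + ΣF_rep = (14.9221,-19.6298)
Δp = p'−p = (2.9844,-3.9260); α = Δx/Fx = (1725/578) / (8625/578) = 1/5
check: Δy/Fy = (-5673/1445) / (-5673/289) = 1/5 ✓

α = 1/5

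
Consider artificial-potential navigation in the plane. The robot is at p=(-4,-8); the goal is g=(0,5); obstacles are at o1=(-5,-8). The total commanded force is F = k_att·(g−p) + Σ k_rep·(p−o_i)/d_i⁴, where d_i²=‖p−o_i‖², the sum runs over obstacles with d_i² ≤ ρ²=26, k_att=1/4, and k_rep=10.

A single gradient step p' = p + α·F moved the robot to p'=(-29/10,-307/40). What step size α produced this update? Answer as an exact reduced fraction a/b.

α = 1/10

F_att = 1/4·(g−p) = 1/4·(4,13) = (1.0000,3.2500)
o1: d²=1 ≤ ρ²=26; F_rep = 10·(1,0)/1² = (10.0000,0.0000)
F = F_att + ΣF_rep = (11.0000,3.2500)
Δp = p'−p = (1.1000,0.3250); α = Δx/Fx = (11/10) / (11) = 1/10
check: Δy/Fy = (13/40) / (13/4) = 1/10 ✓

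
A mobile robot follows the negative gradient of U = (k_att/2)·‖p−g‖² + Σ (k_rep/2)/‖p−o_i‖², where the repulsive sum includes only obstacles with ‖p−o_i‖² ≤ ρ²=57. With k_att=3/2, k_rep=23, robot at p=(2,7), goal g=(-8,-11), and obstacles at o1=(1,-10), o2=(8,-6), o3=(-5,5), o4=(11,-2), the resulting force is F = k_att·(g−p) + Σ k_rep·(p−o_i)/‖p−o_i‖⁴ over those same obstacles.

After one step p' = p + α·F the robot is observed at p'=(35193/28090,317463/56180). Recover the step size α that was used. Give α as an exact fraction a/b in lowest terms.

α = 1/20

F_att = 3/2·(g−p) = 3/2·(-10,-18) = (-15.0000,-27.0000)
o1: d²=290 > ρ²=57 → inactive
o2: d²=205 > ρ²=57 → inactive
o3: d²=53 ≤ ρ²=57; F_rep = 23·(7,2)/53² = (0.0573,0.0164)
o4: d²=162 > ρ²=57 → inactive
F = F_att + ΣF_rep = (-14.9427,-26.9836)
Δp = p'−p = (-0.7471,-1.3492); α = Δx/Fx = (-20987/28090) / (-41974/2809) = 1/20
check: Δy/Fy = (-75797/56180) / (-75797/2809) = 1/20 ✓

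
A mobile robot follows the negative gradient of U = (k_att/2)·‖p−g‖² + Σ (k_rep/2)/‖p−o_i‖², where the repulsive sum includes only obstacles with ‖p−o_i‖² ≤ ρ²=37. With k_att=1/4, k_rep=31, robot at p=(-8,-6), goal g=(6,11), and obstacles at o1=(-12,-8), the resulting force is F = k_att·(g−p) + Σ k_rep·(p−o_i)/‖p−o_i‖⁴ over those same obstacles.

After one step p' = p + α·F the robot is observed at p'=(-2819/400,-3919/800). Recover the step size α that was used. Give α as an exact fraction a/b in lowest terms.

α = 1/4

F_att = 1/4·(g−p) = 1/4·(14,17) = (3.5000,4.2500)
o1: d²=20 ≤ ρ²=37; F_rep = 31·(4,2)/20² = (0.3100,0.1550)
F = F_att + ΣF_rep = (3.8100,4.4050)
Δp = p'−p = (0.9525,1.1013); α = Δx/Fx = (381/400) / (381/100) = 1/4
check: Δy/Fy = (881/800) / (881/200) = 1/4 ✓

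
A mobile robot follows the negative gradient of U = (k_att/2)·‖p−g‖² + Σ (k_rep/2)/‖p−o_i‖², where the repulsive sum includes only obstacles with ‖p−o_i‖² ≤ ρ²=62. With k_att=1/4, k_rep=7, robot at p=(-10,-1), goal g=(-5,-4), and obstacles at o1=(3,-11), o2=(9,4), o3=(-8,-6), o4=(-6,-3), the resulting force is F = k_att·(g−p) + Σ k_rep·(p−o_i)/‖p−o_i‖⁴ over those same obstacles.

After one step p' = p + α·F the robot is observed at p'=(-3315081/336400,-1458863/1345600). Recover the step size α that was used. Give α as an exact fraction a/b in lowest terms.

α = 1/8

F_att = 1/4·(g−p) = 1/4·(5,-3) = (1.2500,-0.7500)
o1: d²=269 > ρ²=62 → inactive
o2: d²=386 > ρ²=62 → inactive
o3: d²=29 ≤ ρ²=62; F_rep = 7·(-2,5)/29² = (-0.0166,0.0416)
o4: d²=20 ≤ ρ²=62; F_rep = 7·(-4,2)/20² = (-0.0700,0.0350)
F = F_att + ΣF_rep = (1.1634,-0.6734)
Δp = p'−p = (0.1454,-0.0842); α = Δx/Fx = (48919/336400) / (48919/42050) = 1/8
check: Δy/Fy = (-113263/1345600) / (-113263/168200) = 1/8 ✓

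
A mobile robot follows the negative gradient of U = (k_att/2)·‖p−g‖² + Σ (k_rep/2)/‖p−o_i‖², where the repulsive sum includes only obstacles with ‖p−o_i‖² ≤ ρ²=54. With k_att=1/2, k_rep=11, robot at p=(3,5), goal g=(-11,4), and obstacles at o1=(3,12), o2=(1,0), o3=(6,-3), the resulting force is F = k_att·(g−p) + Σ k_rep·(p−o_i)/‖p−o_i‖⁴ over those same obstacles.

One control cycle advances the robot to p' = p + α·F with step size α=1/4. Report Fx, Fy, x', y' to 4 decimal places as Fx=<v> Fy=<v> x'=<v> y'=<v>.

Fx=-6.9738 Fy=-0.4667 x'=1.2565 y'=4.8833

F_att = 1/2·(g−p) = 1/2·(-14,-1) = (-7.0000,-0.5000)
o1: d²=49 ≤ ρ²=54; F_rep = 11·(0,-7)/49² = (0.0000,-0.0321)
o2: d²=29 ≤ ρ²=54; F_rep = 11·(2,5)/29² = (0.0262,0.0654)
o3: d²=73 > ρ²=54 → inactive
F = F_att + ΣF_rep = (-6.9738,-0.4667)
p' = p + 1/4·F = (1.2565,4.8833)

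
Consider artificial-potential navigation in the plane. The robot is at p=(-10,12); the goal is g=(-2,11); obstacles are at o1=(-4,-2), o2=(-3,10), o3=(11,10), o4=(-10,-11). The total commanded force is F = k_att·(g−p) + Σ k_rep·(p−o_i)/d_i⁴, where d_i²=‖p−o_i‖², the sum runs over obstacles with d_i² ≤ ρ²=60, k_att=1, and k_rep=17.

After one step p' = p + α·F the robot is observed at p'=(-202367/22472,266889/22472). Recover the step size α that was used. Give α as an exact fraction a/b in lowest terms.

F_att = 1·(g−p) = 1·(8,-1) = (8.0000,-1.0000)
o1: d²=232 > ρ²=60 → inactive
o2: d²=53 ≤ ρ²=60; F_rep = 17·(-7,2)/53² = (-0.0424,0.0121)
o3: d²=445 > ρ²=60 → inactive
o4: d²=529 > ρ²=60 → inactive
F = F_att + ΣF_rep = (7.9576,-0.9879)
Δp = p'−p = (0.9947,-0.1235); α = Δx/Fx = (22353/22472) / (22353/2809) = 1/8
check: Δy/Fy = (-2775/22472) / (-2775/2809) = 1/8 ✓

α = 1/8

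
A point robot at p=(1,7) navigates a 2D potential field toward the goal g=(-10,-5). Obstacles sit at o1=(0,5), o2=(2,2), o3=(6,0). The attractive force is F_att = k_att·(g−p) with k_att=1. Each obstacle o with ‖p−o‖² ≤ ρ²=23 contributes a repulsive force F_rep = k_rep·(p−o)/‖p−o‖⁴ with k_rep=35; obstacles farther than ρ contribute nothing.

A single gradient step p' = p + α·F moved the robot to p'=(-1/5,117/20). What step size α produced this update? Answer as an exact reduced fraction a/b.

F_att = 1·(g−p) = 1·(-11,-12) = (-11.0000,-12.0000)
o1: d²=5 ≤ ρ²=23; F_rep = 35·(1,2)/5² = (1.4000,2.8000)
o2: d²=26 > ρ²=23 → inactive
o3: d²=74 > ρ²=23 → inactive
F = F_att + ΣF_rep = (-9.6000,-9.2000)
Δp = p'−p = (-1.2000,-1.1500); α = Δx/Fx = (-6/5) / (-48/5) = 1/8
check: Δy/Fy = (-23/20) / (-46/5) = 1/8 ✓

α = 1/8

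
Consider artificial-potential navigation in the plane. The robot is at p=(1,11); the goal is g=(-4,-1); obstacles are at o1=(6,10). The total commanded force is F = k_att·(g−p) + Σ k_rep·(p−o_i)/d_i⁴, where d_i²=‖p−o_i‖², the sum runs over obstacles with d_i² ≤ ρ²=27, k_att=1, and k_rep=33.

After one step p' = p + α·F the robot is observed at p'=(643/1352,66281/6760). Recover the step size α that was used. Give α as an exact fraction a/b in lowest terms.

F_att = 1·(g−p) = 1·(-5,-12) = (-5.0000,-12.0000)
o1: d²=26 ≤ ρ²=27; F_rep = 33·(-5,1)/26² = (-0.2441,0.0488)
F = F_att + ΣF_rep = (-5.2441,-11.9512)
Δp = p'−p = (-0.5244,-1.1951); α = Δx/Fx = (-709/1352) / (-3545/676) = 1/10
check: Δy/Fy = (-8079/6760) / (-8079/676) = 1/10 ✓

α = 1/10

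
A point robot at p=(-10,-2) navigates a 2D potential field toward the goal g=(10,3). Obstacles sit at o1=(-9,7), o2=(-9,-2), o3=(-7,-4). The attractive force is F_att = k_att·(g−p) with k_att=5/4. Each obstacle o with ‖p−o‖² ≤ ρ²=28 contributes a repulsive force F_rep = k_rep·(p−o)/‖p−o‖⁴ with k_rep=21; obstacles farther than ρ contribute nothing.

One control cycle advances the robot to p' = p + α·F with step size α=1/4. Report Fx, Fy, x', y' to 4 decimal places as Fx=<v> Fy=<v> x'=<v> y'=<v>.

F_att = 5/4·(g−p) = 5/4·(20,5) = (25.0000,6.2500)
o1: d²=82 > ρ²=28 → inactive
o2: d²=1 ≤ ρ²=28; F_rep = 21·(-1,0)/1² = (-21.0000,0.0000)
o3: d²=13 ≤ ρ²=28; F_rep = 21·(-3,2)/13² = (-0.3728,0.2485)
F = F_att + ΣF_rep = (3.6272,6.4985)
p' = p + 1/4·F = (-9.0932,-0.3754)

Fx=3.6272 Fy=6.4985 x'=-9.0932 y'=-0.3754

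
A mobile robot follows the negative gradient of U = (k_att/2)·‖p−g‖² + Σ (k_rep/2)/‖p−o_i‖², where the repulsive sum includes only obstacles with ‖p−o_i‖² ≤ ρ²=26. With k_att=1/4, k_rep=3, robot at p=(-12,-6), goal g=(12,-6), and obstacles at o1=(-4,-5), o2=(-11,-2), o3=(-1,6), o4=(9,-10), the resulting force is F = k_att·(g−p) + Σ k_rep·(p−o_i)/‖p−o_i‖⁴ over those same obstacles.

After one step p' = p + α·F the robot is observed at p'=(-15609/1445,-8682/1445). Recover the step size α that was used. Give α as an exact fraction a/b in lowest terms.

α = 1/5

F_att = 1/4·(g−p) = 1/4·(24,0) = (6.0000,0.0000)
o1: d²=65 > ρ²=26 → inactive
o2: d²=17 ≤ ρ²=26; F_rep = 3·(-1,-4)/17² = (-0.0104,-0.0415)
o3: d²=265 > ρ²=26 → inactive
o4: d²=457 > ρ²=26 → inactive
F = F_att + ΣF_rep = (5.9896,-0.0415)
Δp = p'−p = (1.1979,-0.0083); α = Δx/Fx = (1731/1445) / (1731/289) = 1/5
check: Δy/Fy = (-12/1445) / (-12/289) = 1/5 ✓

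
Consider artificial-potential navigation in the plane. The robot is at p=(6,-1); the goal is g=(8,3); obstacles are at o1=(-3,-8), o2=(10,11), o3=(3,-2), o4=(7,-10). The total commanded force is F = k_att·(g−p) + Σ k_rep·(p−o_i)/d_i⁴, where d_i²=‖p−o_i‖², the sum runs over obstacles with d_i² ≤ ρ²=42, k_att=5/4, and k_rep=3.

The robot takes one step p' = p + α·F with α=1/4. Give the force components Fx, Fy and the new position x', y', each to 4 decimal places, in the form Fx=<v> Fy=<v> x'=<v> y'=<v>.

Fx=2.5900 Fy=5.0300 x'=6.6475 y'=0.2575

F_att = 5/4·(g−p) = 5/4·(2,4) = (2.5000,5.0000)
o1: d²=130 > ρ²=42 → inactive
o2: d²=160 > ρ²=42 → inactive
o3: d²=10 ≤ ρ²=42; F_rep = 3·(3,1)/10² = (0.0900,0.0300)
o4: d²=82 > ρ²=42 → inactive
F = F_att + ΣF_rep = (2.5900,5.0300)
p' = p + 1/4·F = (6.6475,0.2575)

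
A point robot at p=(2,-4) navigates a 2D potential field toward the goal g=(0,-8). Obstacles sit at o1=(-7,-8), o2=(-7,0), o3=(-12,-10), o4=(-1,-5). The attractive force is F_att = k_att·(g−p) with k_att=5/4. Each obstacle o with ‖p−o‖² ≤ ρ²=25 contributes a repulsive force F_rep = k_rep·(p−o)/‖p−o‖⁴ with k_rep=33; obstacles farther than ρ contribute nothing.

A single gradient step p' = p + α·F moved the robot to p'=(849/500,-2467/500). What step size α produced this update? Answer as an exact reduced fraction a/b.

F_att = 5/4·(g−p) = 5/4·(-2,-4) = (-2.5000,-5.0000)
o1: d²=97 > ρ²=25 → inactive
o2: d²=97 > ρ²=25 → inactive
o3: d²=232 > ρ²=25 → inactive
o4: d²=10 ≤ ρ²=25; F_rep = 33·(3,1)/10² = (0.9900,0.3300)
F = F_att + ΣF_rep = (-1.5100,-4.6700)
Δp = p'−p = (-0.3020,-0.9340); α = Δx/Fx = (-151/500) / (-151/100) = 1/5
check: Δy/Fy = (-467/500) / (-467/100) = 1/5 ✓

α = 1/5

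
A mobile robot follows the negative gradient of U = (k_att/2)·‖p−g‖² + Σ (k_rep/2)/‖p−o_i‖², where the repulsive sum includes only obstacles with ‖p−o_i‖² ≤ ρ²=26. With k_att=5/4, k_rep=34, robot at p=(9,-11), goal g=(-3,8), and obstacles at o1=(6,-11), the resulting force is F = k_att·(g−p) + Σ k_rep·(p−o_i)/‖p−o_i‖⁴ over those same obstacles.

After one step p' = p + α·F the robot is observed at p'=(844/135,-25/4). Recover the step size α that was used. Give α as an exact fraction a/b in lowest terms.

α = 1/5

F_att = 5/4·(g−p) = 5/4·(-12,19) = (-15.0000,23.7500)
o1: d²=9 ≤ ρ²=26; F_rep = 34·(3,0)/9² = (1.2593,0.0000)
F = F_att + ΣF_rep = (-13.7407,23.7500)
Δp = p'−p = (-2.7481,4.7500); α = Δx/Fx = (-371/135) / (-371/27) = 1/5
check: Δy/Fy = (19/4) / (95/4) = 1/5 ✓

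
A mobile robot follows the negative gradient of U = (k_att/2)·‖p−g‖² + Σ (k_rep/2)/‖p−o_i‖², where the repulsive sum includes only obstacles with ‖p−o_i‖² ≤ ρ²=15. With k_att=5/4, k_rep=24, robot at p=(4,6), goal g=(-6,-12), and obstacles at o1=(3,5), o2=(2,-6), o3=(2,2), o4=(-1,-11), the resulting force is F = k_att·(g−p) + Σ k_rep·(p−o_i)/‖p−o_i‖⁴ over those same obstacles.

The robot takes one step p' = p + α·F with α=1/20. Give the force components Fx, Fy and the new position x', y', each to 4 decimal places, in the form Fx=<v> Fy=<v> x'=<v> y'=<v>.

Fx=-6.5000 Fy=-16.5000 x'=3.6750 y'=5.1750

F_att = 5/4·(g−p) = 5/4·(-10,-18) = (-12.5000,-22.5000)
o1: d²=2 ≤ ρ²=15; F_rep = 24·(1,1)/2² = (6.0000,6.0000)
o2: d²=148 > ρ²=15 → inactive
o3: d²=20 > ρ²=15 → inactive
o4: d²=314 > ρ²=15 → inactive
F = F_att + ΣF_rep = (-6.5000,-16.5000)
p' = p + 1/20·F = (3.6750,5.1750)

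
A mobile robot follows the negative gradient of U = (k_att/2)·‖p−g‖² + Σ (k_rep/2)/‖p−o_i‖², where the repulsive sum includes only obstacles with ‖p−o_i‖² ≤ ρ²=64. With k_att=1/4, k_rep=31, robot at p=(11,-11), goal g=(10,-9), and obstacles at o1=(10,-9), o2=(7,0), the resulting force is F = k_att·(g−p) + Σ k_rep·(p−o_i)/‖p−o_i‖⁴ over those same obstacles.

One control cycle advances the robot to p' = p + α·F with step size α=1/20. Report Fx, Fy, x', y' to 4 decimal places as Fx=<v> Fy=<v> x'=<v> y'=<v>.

F_att = 1/4·(g−p) = 1/4·(-1,2) = (-0.2500,0.5000)
o1: d²=5 ≤ ρ²=64; F_rep = 31·(1,-2)/5² = (1.2400,-2.4800)
o2: d²=137 > ρ²=64 → inactive
F = F_att + ΣF_rep = (0.9900,-1.9800)
p' = p + 1/20·F = (11.0495,-11.0990)

Fx=0.9900 Fy=-1.9800 x'=11.0495 y'=-11.0990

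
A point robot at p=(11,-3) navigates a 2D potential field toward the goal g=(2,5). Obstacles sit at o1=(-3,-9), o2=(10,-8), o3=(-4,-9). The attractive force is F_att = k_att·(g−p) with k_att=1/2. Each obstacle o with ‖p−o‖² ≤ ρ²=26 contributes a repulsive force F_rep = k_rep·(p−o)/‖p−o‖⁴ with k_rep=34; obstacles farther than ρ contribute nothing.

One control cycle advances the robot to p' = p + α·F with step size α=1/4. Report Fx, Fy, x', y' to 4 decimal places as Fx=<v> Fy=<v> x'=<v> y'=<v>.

Fx=-4.4497 Fy=4.2515 x'=9.8876 y'=-1.9371

F_att = 1/2·(g−p) = 1/2·(-9,8) = (-4.5000,4.0000)
o1: d²=232 > ρ²=26 → inactive
o2: d²=26 ≤ ρ²=26; F_rep = 34·(1,5)/26² = (0.0503,0.2515)
o3: d²=261 > ρ²=26 → inactive
F = F_att + ΣF_rep = (-4.4497,4.2515)
p' = p + 1/4·F = (9.8876,-1.9371)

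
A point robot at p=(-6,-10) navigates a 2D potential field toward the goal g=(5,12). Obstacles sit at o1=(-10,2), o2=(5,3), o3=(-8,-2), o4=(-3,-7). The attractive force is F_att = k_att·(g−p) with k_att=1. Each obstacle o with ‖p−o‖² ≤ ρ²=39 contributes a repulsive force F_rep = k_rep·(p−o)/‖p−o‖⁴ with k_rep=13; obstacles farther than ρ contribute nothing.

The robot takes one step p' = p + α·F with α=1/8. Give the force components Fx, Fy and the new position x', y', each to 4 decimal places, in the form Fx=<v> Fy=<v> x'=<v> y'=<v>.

F_att = 1·(g−p) = 1·(11,22) = (11.0000,22.0000)
o1: d²=160 > ρ²=39 → inactive
o2: d²=290 > ρ²=39 → inactive
o3: d²=68 > ρ²=39 → inactive
o4: d²=18 ≤ ρ²=39; F_rep = 13·(-3,-3)/18² = (-0.1204,-0.1204)
F = F_att + ΣF_rep = (10.8796,21.8796)
p' = p + 1/8·F = (-4.6400,-7.2650)

Fx=10.8796 Fy=21.8796 x'=-4.6400 y'=-7.2650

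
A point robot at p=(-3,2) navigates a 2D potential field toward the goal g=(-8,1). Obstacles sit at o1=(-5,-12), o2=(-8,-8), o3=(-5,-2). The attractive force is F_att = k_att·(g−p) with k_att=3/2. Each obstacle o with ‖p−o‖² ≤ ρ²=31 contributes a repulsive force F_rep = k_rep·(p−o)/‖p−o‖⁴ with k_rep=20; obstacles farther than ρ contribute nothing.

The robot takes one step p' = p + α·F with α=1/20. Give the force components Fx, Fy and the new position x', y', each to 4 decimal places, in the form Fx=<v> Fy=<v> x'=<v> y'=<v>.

Fx=-7.4000 Fy=-1.3000 x'=-3.3700 y'=1.9350

F_att = 3/2·(g−p) = 3/2·(-5,-1) = (-7.5000,-1.5000)
o1: d²=200 > ρ²=31 → inactive
o2: d²=125 > ρ²=31 → inactive
o3: d²=20 ≤ ρ²=31; F_rep = 20·(2,4)/20² = (0.1000,0.2000)
F = F_att + ΣF_rep = (-7.4000,-1.3000)
p' = p + 1/20·F = (-3.3700,1.9350)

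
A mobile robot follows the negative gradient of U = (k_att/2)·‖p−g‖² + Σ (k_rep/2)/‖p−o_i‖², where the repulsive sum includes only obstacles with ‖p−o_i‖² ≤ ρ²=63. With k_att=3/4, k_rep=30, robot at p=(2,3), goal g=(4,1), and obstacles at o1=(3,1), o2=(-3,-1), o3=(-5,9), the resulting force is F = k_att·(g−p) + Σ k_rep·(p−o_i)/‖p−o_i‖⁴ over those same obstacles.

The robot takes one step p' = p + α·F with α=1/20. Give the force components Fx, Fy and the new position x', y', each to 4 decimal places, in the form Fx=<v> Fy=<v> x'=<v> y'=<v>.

Fx=0.3892 Fy=0.9714 x'=2.0195 y'=3.0486

F_att = 3/4·(g−p) = 3/4·(2,-2) = (1.5000,-1.5000)
o1: d²=5 ≤ ρ²=63; F_rep = 30·(-1,2)/5² = (-1.2000,2.4000)
o2: d²=41 ≤ ρ²=63; F_rep = 30·(5,4)/41² = (0.0892,0.0714)
o3: d²=85 > ρ²=63 → inactive
F = F_att + ΣF_rep = (0.3892,0.9714)
p' = p + 1/20·F = (2.0195,3.0486)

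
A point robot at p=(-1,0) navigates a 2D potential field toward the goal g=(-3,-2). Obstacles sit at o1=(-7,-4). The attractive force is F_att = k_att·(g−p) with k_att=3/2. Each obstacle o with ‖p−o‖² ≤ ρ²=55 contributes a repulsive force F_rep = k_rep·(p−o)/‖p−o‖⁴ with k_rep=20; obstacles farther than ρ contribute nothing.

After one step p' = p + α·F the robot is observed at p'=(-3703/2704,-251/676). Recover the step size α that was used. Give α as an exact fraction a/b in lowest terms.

F_att = 3/2·(g−p) = 3/2·(-2,-2) = (-3.0000,-3.0000)
o1: d²=52 ≤ ρ²=55; F_rep = 20·(6,4)/52² = (0.0444,0.0296)
F = F_att + ΣF_rep = (-2.9556,-2.9704)
Δp = p'−p = (-0.3695,-0.3713); α = Δx/Fx = (-999/2704) / (-999/338) = 1/8
check: Δy/Fy = (-251/676) / (-502/169) = 1/8 ✓

α = 1/8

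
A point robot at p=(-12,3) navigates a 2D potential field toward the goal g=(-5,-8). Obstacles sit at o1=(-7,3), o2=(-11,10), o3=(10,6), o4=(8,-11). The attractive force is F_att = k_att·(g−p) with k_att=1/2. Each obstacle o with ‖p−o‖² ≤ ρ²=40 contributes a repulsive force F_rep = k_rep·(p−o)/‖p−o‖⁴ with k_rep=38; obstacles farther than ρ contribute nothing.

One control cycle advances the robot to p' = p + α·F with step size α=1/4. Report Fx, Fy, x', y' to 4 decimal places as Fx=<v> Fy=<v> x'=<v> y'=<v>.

Fx=3.1960 Fy=-5.5000 x'=-11.2010 y'=1.6250

F_att = 1/2·(g−p) = 1/2·(7,-11) = (3.5000,-5.5000)
o1: d²=25 ≤ ρ²=40; F_rep = 38·(-5,0)/25² = (-0.3040,0.0000)
o2: d²=50 > ρ²=40 → inactive
o3: d²=493 > ρ²=40 → inactive
o4: d²=596 > ρ²=40 → inactive
F = F_att + ΣF_rep = (3.1960,-5.5000)
p' = p + 1/4·F = (-11.2010,1.6250)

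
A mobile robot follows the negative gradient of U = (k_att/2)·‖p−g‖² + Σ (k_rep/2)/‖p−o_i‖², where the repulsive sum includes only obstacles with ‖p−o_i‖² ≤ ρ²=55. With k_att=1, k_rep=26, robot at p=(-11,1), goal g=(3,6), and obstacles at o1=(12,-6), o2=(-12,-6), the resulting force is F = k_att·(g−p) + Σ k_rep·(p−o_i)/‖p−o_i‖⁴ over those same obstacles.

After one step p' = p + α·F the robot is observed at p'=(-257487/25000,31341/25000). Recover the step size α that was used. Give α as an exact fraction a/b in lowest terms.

α = 1/20

F_att = 1·(g−p) = 1·(14,5) = (14.0000,5.0000)
o1: d²=578 > ρ²=55 → inactive
o2: d²=50 ≤ ρ²=55; F_rep = 26·(1,7)/50² = (0.0104,0.0728)
F = F_att + ΣF_rep = (14.0104,5.0728)
Δp = p'−p = (0.7005,0.2536); α = Δx/Fx = (17513/25000) / (17513/1250) = 1/20
check: Δy/Fy = (6341/25000) / (6341/1250) = 1/20 ✓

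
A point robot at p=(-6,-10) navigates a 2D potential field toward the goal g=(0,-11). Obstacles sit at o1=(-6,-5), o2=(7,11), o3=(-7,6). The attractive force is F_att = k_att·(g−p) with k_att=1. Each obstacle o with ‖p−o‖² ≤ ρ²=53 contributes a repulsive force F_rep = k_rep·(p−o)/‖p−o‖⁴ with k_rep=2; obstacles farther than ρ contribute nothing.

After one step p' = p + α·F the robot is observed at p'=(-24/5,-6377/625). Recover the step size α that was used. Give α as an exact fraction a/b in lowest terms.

F_att = 1·(g−p) = 1·(6,-1) = (6.0000,-1.0000)
o1: d²=25 ≤ ρ²=53; F_rep = 2·(0,-5)/25² = (0.0000,-0.0160)
o2: d²=610 > ρ²=53 → inactive
o3: d²=257 > ρ²=53 → inactive
F = F_att + ΣF_rep = (6.0000,-1.0160)
Δp = p'−p = (1.2000,-0.2032); α = Δx/Fx = (6/5) / (6) = 1/5
check: Δy/Fy = (-127/625) / (-127/125) = 1/5 ✓

α = 1/5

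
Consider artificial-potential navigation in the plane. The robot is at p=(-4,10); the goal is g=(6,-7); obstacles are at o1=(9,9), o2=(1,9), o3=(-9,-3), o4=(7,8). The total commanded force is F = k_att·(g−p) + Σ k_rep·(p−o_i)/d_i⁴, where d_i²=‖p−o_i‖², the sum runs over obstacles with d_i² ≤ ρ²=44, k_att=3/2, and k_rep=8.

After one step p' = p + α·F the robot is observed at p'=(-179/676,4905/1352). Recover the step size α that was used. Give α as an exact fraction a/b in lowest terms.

F_att = 3/2·(g−p) = 3/2·(10,-17) = (15.0000,-25.5000)
o1: d²=170 > ρ²=44 → inactive
o2: d²=26 ≤ ρ²=44; F_rep = 8·(-5,1)/26² = (-0.0592,0.0118)
o3: d²=194 > ρ²=44 → inactive
o4: d²=125 > ρ²=44 → inactive
F = F_att + ΣF_rep = (14.9408,-25.4882)
Δp = p'−p = (3.7352,-6.3720); α = Δx/Fx = (2525/676) / (2525/169) = 1/4
check: Δy/Fy = (-8615/1352) / (-8615/338) = 1/4 ✓

α = 1/4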